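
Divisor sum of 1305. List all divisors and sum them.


Divisors of 1305: 1, 3, 5, 9, 15, 29, 45, 87, 145, 261, 435, 1305
Sum = 1 + 3 + 5 + 9 + 15 + 29 + 45 + 87 + 145 + 261 + 435 + 1305 = 2340

σ(1305) = 2340


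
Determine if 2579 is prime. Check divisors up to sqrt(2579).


Check divisors up to sqrt(2579) = 50.7839
No divisors found.
2579 is prime.

Yes, 2579 is prime


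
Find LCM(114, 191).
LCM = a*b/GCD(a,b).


GCD(114, 191) = 1
LCM = 114*191/1 = 21774/1 = 21774

LCM = 21774


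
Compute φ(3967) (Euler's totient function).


3967 = 3967
Prime factors: 3967
φ(3967) = 3967 × (1-1/3967)
= 3967 × 3966/3967 = 3966

φ(3967) = 3966


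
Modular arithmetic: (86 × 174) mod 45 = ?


86 × 174 = 14964
14964 mod 45 = 24


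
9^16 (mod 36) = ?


9^1 mod 36 = 9
9^2 mod 36 = 9
9^3 mod 36 = 9
9^4 mod 36 = 9
9^5 mod 36 = 9
9^6 mod 36 = 9
9^7 mod 36 = 9
9^8 mod 36 = 9
9^9 mod 36 = 9
9^10 mod 36 = 9
9^11 mod 36 = 9
9^12 mod 36 = 9
9^13 mod 36 = 9
9^14 mod 36 = 9
9^15 mod 36 = 9
9^16 mod 36 = 9


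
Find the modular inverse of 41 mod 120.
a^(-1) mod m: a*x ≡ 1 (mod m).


Use the extended Euclidean algorithm on (120, 41); each row r = 120*s + 41*t:
r=120, s=1, t=0
r=41, s=0, t=1
q=2: r=38, s=1, t=-2   [120*(1) + 41*(-2) = 38]
q=1: r=3, s=-1, t=3   [120*(-1) + 41*(3) = 3]
q=12: r=2, s=13, t=-38   [120*(13) + 41*(-38) = 2]
q=1: r=1, s=-14, t=41   [120*(-14) + 41*(41) = 1]
q=2: r=0, s=41, t=-120   [120*(41) + 41*(-120) = 0]
GCD = 1 with t = 41, so 41*(41) ≡ 1 (mod 120)
Inverse = 41 mod 120 = 41
Check: 41 * 41 = 1681 ≡ 1 (mod 120)

41^(-1) ≡ 41 (mod 120)


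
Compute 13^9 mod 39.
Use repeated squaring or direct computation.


13^1 mod 39 = 13
13^2 mod 39 = 13
13^3 mod 39 = 13
13^4 mod 39 = 13
13^5 mod 39 = 13
13^6 mod 39 = 13
13^7 mod 39 = 13
13^8 mod 39 = 13
13^9 mod 39 = 13


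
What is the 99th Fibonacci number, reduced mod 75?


F(k) mod 75 for k=1..99:
1, 1, 2, 3, 5, 8, 13, 21, 34, 55, 14, 69, 8, 2, 10, 12, 22, 34, 56, 15, 71, 11, 7, 18, 25, 43, 68, 36, 29, 65, 19, 9, 28, 37, 65, 27, 17, 44, 61, 30, 16, 46, 62, 33, 20, 53, 73, 51, 49, 25, 74, 24, 23, 47, 70, 42, 37, 4, 41, 45, 11, 56, 67, 48, 40, 13, 53, 66, 44, 35, 4, 39, 43, 7, 50, 57, 32, 14, 46, 60, 31, 16, 47, 63, 35, 23, 58, 6, 64, 70, 59, 54, 38, 17, 55, 72, 52, 49, 26
F(99) mod 75 = 26


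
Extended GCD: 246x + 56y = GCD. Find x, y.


Tabular extended Euclidean (each row: r = 246*s + 56*t):
r=246, s=1, t=0
r=56, s=0, t=1
q=4: r=22, s=1, t=-4   [246*(1) + 56*(-4) = 22]
q=2: r=12, s=-2, t=9   [246*(-2) + 56*(9) = 12]
q=1: r=10, s=3, t=-13   [246*(3) + 56*(-13) = 10]
q=1: r=2, s=-5, t=22   [246*(-5) + 56*(22) = 2]
q=5: r=0, s=28, t=-123   [246*(28) + 56*(-123) = 0]
GCD = 2; from the row with r=2: x=-5, y=22
Check: 246*(-5) + 56*(22) = -1230 + 1232 = 2

GCD = 2, x = -5, y = 22


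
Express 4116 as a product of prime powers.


4116 / 2 = 2058
2058 / 2 = 1029
1029 / 3 = 343
343 / 7 = 49
49 / 7 = 7
7 / 7 = 1
4116 = 2^2 × 3 × 7^3


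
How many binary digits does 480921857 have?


480921857 in base 2 = 11100101010100100100100000001
Number of digits = 29

29 digits (base 2)


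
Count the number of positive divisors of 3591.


3591 = 3^3 × 7^1 × 19^1
d(3591) = (3+1) × (1+1) × (1+1) = 16

16 divisors


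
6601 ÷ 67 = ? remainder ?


6601 = 67 * 98 + 35
Check: 6566 + 35 = 6601

q = 98, r = 35


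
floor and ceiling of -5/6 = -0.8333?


-5/6 = -0.8333
floor = -1
ceil = 0

floor = -1, ceil = 0


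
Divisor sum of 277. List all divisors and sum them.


Divisors of 277: 1, 277
Sum = 1 + 277 = 278

σ(277) = 278


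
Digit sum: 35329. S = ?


3 + 5 + 3 + 2 + 9 = 22


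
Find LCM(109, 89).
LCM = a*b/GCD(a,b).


GCD(109, 89) = 1
LCM = 109*89/1 = 9701/1 = 9701

LCM = 9701


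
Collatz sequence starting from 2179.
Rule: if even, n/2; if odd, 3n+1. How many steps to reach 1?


2179 → 6538 → 3269 → 9808 → 4904 → 2452 → 1226 → 613 → 1840 → 920 → 460 → 230 → 115 → 346 → 173 → 520 → 260 → 130 → 65 → 196 → 98 → 49 → 148 → 74 → 37 → 112 → 56 → 28 → 14 → 7 → 22 → 11 → 34 → 17 → 52 → 26 → 13 → 40 → 20 → 10 → 5 → 16 → 8 → 4 → 2 → 1
Total steps = 45

45 steps


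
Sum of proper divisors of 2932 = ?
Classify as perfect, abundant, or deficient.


Proper divisors: 1, 2, 4, 733, 1466
Sum = 1 + 2 + 4 + 733 + 1466 = 2206
2206 < 2932 → deficient

s(2932) = 2206 (deficient)


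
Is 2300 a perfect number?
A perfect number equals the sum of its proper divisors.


Proper divisors of 2300: 1, 2, 4, 5, 10, 20, 23, 25, 46, 50, 92, 100, 115, 230, 460, 575, 1150
Sum = 1 + 2 + 4 + 5 + 10 + 20 + 23 + 25 + 46 + 50 + 92 + 100 + 115 + 230 + 460 + 575 + 1150 = 2908

No, 2300 is not perfect (2908 ≠ 2300)


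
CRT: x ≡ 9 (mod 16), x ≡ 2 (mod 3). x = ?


M = 16*3 = 48
M1 = M/16 = 3, M2 = M/3 = 16
M1^(-1) mod 16 = 11, M2^(-1) mod 3 = 1
x = 9*3*11 + 2*16*1 = 329
329 mod 48 = 41
Check: 41 mod 16 = 9 ✓, 41 mod 3 = 2 ✓

x ≡ 41 (mod 48)


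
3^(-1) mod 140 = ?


Use the extended Euclidean algorithm on (140, 3); each row r = 140*s + 3*t:
r=140, s=1, t=0
r=3, s=0, t=1
q=46: r=2, s=1, t=-46   [140*(1) + 3*(-46) = 2]
q=1: r=1, s=-1, t=47   [140*(-1) + 3*(47) = 1]
q=2: r=0, s=3, t=-140   [140*(3) + 3*(-140) = 0]
GCD = 1 with t = 47, so 3*(47) ≡ 1 (mod 140)
Inverse = 47 mod 140 = 47
Check: 3 * 47 = 141 ≡ 1 (mod 140)

3^(-1) ≡ 47 (mod 140)


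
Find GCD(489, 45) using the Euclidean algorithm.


489 = 10 * 45 + 39
45 = 1 * 39 + 6
39 = 6 * 6 + 3
6 = 2 * 3 + 0
GCD = 3


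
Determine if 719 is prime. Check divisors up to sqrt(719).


Check divisors up to sqrt(719) = 26.8142
No divisors found.
719 is prime.

Yes, 719 is prime


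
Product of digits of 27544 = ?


2 × 7 × 5 × 4 × 4 = 1120


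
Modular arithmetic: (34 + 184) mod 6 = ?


34 + 184 = 218
218 mod 6 = 2


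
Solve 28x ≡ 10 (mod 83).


GCD(28, 83) = 1, unique solution
a^(-1) mod 83 = 3
x = 3 * 10 mod 83 = 30

x ≡ 30 (mod 83)


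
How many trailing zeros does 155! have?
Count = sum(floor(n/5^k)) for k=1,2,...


floor(155/5) = 31
floor(155/25) = 6
floor(155/125) = 1
Total = 38

38 trailing zeros


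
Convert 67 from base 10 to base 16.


67 (base 10) = 67 (decimal)
67 (decimal) = 43 (base 16)


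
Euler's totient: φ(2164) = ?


2164 = 2^2 × 541
Prime factors: 2, 541
φ(2164) = 2164 × (1-1/2) × (1-1/541)
= 2164 × 1/2 × 540/541 = 1080

φ(2164) = 1080


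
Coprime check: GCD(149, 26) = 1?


Euclidean algorithm:
149 = 5 * 26 + 19
26 = 1 * 19 + 7
19 = 2 * 7 + 5
7 = 1 * 5 + 2
5 = 2 * 2 + 1
2 = 2 * 1 + 0
GCD(149, 26) = 1

Yes, coprime (GCD = 1)


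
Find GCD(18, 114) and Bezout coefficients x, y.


Tabular extended Euclidean (each row: r = 18*s + 114*t):
r=18, s=1, t=0
r=114, s=0, t=1
q=0: r=18, s=1, t=0   [18*(1) + 114*(0) = 18]
q=6: r=6, s=-6, t=1   [18*(-6) + 114*(1) = 6]
q=3: r=0, s=19, t=-3   [18*(19) + 114*(-3) = 0]
GCD = 6; from the row with r=6: x=-6, y=1
Check: 18*(-6) + 114*(1) = -108 + 114 = 6

GCD = 6, x = -6, y = 1


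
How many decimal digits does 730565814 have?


730565814 has 9 digits in base 10
floor(log10(730565814)) + 1 = floor(8.8637) + 1 = 9

9 digits (base 10)


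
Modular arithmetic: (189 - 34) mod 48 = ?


189 - 34 = 155
155 mod 48 = 11


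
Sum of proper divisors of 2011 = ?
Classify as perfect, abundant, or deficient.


Proper divisors: 1
Sum = 1 = 1
1 < 2011 → deficient

s(2011) = 1 (deficient)


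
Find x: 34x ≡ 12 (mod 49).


GCD(34, 49) = 1, unique solution
a^(-1) mod 49 = 13
x = 13 * 12 mod 49 = 9

x ≡ 9 (mod 49)


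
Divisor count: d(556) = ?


556 = 2^2 × 139^1
d(556) = (2+1) × (1+1) = 6

6 divisors


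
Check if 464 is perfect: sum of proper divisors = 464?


Proper divisors of 464: 1, 2, 4, 8, 16, 29, 58, 116, 232
Sum = 1 + 2 + 4 + 8 + 16 + 29 + 58 + 116 + 232 = 466

No, 464 is not perfect (466 ≠ 464)


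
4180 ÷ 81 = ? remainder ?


4180 = 81 * 51 + 49
Check: 4131 + 49 = 4180

q = 51, r = 49


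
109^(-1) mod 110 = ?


Use the extended Euclidean algorithm on (110, 109); each row r = 110*s + 109*t:
r=110, s=1, t=0
r=109, s=0, t=1
q=1: r=1, s=1, t=-1   [110*(1) + 109*(-1) = 1]
q=109: r=0, s=-109, t=110   [110*(-109) + 109*(110) = 0]
GCD = 1 with t = -1, so 109*(-1) ≡ 1 (mod 110)
Inverse = -1 mod 110 = 109
Check: 109 * 109 = 11881 ≡ 1 (mod 110)

109^(-1) ≡ 109 (mod 110)


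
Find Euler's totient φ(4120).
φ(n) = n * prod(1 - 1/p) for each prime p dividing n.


4120 = 2^3 × 5 × 103
Prime factors: 2, 5, 103
φ(4120) = 4120 × (1-1/2) × (1-1/5) × (1-1/103)
= 4120 × 1/2 × 4/5 × 102/103 = 1632

φ(4120) = 1632


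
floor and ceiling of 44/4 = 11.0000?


44/4 = 11.0000
floor = 11
ceil = 11

floor = 11, ceil = 11


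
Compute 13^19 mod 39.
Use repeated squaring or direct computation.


13^1 mod 39 = 13
13^2 mod 39 = 13
13^3 mod 39 = 13
13^4 mod 39 = 13
13^5 mod 39 = 13
13^6 mod 39 = 13
13^7 mod 39 = 13
13^8 mod 39 = 13
13^9 mod 39 = 13
13^10 mod 39 = 13
13^11 mod 39 = 13
13^12 mod 39 = 13
13^13 mod 39 = 13
13^14 mod 39 = 13
13^15 mod 39 = 13
13^16 mod 39 = 13
13^17 mod 39 = 13
13^18 mod 39 = 13
13^19 mod 39 = 13


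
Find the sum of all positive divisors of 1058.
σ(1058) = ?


Divisors of 1058: 1, 2, 23, 46, 529, 1058
Sum = 1 + 2 + 23 + 46 + 529 + 1058 = 1659

σ(1058) = 1659


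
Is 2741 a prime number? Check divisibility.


Check divisors up to sqrt(2741) = 52.3546
No divisors found.
2741 is prime.

Yes, 2741 is prime


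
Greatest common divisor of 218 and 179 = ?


218 = 1 * 179 + 39
179 = 4 * 39 + 23
39 = 1 * 23 + 16
23 = 1 * 16 + 7
16 = 2 * 7 + 2
7 = 3 * 2 + 1
2 = 2 * 1 + 0
GCD = 1


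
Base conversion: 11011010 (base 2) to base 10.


11011010 (base 2) = 218 (decimal)
218 (decimal) = 218 (base 10)


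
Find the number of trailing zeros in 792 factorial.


floor(792/5) = 158
floor(792/25) = 31
floor(792/125) = 6
floor(792/625) = 1
Total = 196

196 trailing zeros


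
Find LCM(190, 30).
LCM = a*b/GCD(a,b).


GCD(190, 30) = 10
LCM = 190*30/10 = 5700/10 = 570

LCM = 570


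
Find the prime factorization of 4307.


4307 / 59 = 73
73 / 73 = 1
4307 = 59 × 73


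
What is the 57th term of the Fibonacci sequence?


Sequence: 1, 1, 2, 3, 5, 8, 13, 21, 34, 55, 89, 144, 233, 377, 610, 987, 1597, 2584, 4181, 6765, 10946, 17711, 28657, 46368, 75025, 121393, 196418, 317811, 514229, 832040, 1346269, 2178309, 3524578, 5702887, 9227465, 14930352, 24157817, 39088169, 63245986, 102334155, 165580141, 267914296, 433494437, 701408733, 1134903170, 1836311903, 2971215073, 4807526976, 7778742049, 12586269025, 20365011074, 32951280099, 53316291173, 86267571272, 139583862445, 225851433717, 365435296162
F(57) = 365435296162


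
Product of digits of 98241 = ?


9 × 8 × 2 × 4 × 1 = 576


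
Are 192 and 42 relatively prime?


Euclidean algorithm:
192 = 4 * 42 + 24
42 = 1 * 24 + 18
24 = 1 * 18 + 6
18 = 3 * 6 + 0
GCD(192, 42) = 6

No, not coprime (GCD = 6)


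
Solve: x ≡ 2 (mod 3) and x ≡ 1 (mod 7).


M = 3*7 = 21
M1 = M/3 = 7, M2 = M/7 = 3
M1^(-1) mod 3 = 1, M2^(-1) mod 7 = 5
x = 2*7*1 + 1*3*5 = 29
29 mod 21 = 8
Check: 8 mod 3 = 2 ✓, 8 mod 7 = 1 ✓

x ≡ 8 (mod 21)


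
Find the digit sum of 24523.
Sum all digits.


2 + 4 + 5 + 2 + 3 = 16


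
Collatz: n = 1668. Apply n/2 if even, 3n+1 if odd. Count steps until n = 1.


1668 → 834 → 417 → 1252 → 626 → 313 → 940 → 470 → 235 → 706 → 353 → 1060 → 530 → 265 → 796 → 398 → 199 → 598 → 299 → 898 → 449 → 1348 → 674 → 337 → 1012 → 506 → 253 → 760 → 380 → 190 → 95 → 286 → 143 → 430 → 215 → 646 → 323 → 970 → 485 → 1456 → 728 → 364 → 182 → 91 → 274 → 137 → 412 → 206 → 103 → 310 → 155 → 466 → 233 → 700 → 350 → 175 → 526 → 263 → 790 → 395 → 1186 → 593 → 1780 → 890 → 445 → 1336 → 668 → 334 → 167 → 502 → 251 → 754 → 377 → 1132 → 566 → 283 → 850 → 425 → 1276 → 638 → 319 → 958 → 479 → 1438 → 719 → 2158 → 1079 → 3238 → 1619 → 4858 → 2429 → 7288 → 3644 → 1822 → 911 → 2734 → 1367 → 4102 → 2051 → 6154 → 3077 → 9232 → 4616 → 2308 → 1154 → 577 → 1732 → 866 → 433 → 1300 → 650 → 325 → 976 → 488 → 244 → 122 → 61 → 184 → 92 → 46 → 23 → 70 → 35 → 106 → 53 → 160 → 80 → 40 → 20 → 10 → 5 → 16 → 8 → 4 → 2 → 1
Total steps = 135

135 steps


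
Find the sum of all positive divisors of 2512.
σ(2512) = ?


Divisors of 2512: 1, 2, 4, 8, 16, 157, 314, 628, 1256, 2512
Sum = 1 + 2 + 4 + 8 + 16 + 157 + 314 + 628 + 1256 + 2512 = 4898

σ(2512) = 4898


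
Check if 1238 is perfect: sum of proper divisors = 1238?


Proper divisors of 1238: 1, 2, 619
Sum = 1 + 2 + 619 = 622

No, 1238 is not perfect (622 ≠ 1238)


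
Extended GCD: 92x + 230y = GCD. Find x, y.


Tabular extended Euclidean (each row: r = 92*s + 230*t):
r=92, s=1, t=0
r=230, s=0, t=1
q=0: r=92, s=1, t=0   [92*(1) + 230*(0) = 92]
q=2: r=46, s=-2, t=1   [92*(-2) + 230*(1) = 46]
q=2: r=0, s=5, t=-2   [92*(5) + 230*(-2) = 0]
GCD = 46; from the row with r=46: x=-2, y=1
Check: 92*(-2) + 230*(1) = -184 + 230 = 46

GCD = 46, x = -2, y = 1


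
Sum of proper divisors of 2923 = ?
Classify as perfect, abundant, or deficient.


Proper divisors: 1, 37, 79
Sum = 1 + 37 + 79 = 117
117 < 2923 → deficient

s(2923) = 117 (deficient)


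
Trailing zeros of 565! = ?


floor(565/5) = 113
floor(565/25) = 22
floor(565/125) = 4
Total = 139

139 trailing zeros


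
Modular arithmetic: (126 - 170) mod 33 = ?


126 - 170 = -44
-44 mod 33 = 22


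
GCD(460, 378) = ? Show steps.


460 = 1 * 378 + 82
378 = 4 * 82 + 50
82 = 1 * 50 + 32
50 = 1 * 32 + 18
32 = 1 * 18 + 14
18 = 1 * 14 + 4
14 = 3 * 4 + 2
4 = 2 * 2 + 0
GCD = 2


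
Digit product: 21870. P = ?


2 × 1 × 8 × 7 × 0 = 0


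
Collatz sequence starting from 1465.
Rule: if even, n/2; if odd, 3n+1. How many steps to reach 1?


1465 → 4396 → 2198 → 1099 → 3298 → 1649 → 4948 → 2474 → 1237 → 3712 → 1856 → 928 → 464 → 232 → 116 → 58 → 29 → 88 → 44 → 22 → 11 → 34 → 17 → 52 → 26 → 13 → 40 → 20 → 10 → 5 → 16 → 8 → 4 → 2 → 1
Total steps = 34

34 steps


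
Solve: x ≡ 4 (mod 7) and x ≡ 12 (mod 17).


M = 7*17 = 119
M1 = M/7 = 17, M2 = M/17 = 7
M1^(-1) mod 7 = 5, M2^(-1) mod 17 = 5
x = 4*17*5 + 12*7*5 = 760
760 mod 119 = 46
Check: 46 mod 7 = 4 ✓, 46 mod 17 = 12 ✓

x ≡ 46 (mod 119)


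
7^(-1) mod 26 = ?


Use the extended Euclidean algorithm on (26, 7); each row r = 26*s + 7*t:
r=26, s=1, t=0
r=7, s=0, t=1
q=3: r=5, s=1, t=-3   [26*(1) + 7*(-3) = 5]
q=1: r=2, s=-1, t=4   [26*(-1) + 7*(4) = 2]
q=2: r=1, s=3, t=-11   [26*(3) + 7*(-11) = 1]
q=2: r=0, s=-7, t=26   [26*(-7) + 7*(26) = 0]
GCD = 1 with t = -11, so 7*(-11) ≡ 1 (mod 26)
Inverse = -11 mod 26 = 15
Check: 7 * 15 = 105 ≡ 1 (mod 26)

7^(-1) ≡ 15 (mod 26)


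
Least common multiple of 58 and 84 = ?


GCD(58, 84) = 2
LCM = 58*84/2 = 4872/2 = 2436

LCM = 2436


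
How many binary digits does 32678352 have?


32678352 in base 2 = 1111100101010000111010000
Number of digits = 25

25 digits (base 2)


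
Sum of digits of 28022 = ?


2 + 8 + 0 + 2 + 2 = 14


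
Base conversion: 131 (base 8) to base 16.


131 (base 8) = 89 (decimal)
89 (decimal) = 59 (base 16)


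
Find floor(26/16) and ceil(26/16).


26/16 = 1.6250
floor = 1
ceil = 2

floor = 1, ceil = 2


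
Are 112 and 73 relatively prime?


Euclidean algorithm:
112 = 1 * 73 + 39
73 = 1 * 39 + 34
39 = 1 * 34 + 5
34 = 6 * 5 + 4
5 = 1 * 4 + 1
4 = 4 * 1 + 0
GCD(112, 73) = 1

Yes, coprime (GCD = 1)


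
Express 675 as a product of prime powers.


675 / 3 = 225
225 / 3 = 75
75 / 3 = 25
25 / 5 = 5
5 / 5 = 1
675 = 3^3 × 5^2


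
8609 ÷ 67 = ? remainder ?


8609 = 67 * 128 + 33
Check: 8576 + 33 = 8609

q = 128, r = 33


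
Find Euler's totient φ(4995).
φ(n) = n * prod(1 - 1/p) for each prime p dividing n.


4995 = 3^3 × 5 × 37
Prime factors: 3, 5, 37
φ(4995) = 4995 × (1-1/3) × (1-1/5) × (1-1/37)
= 4995 × 2/3 × 4/5 × 36/37 = 2592

φ(4995) = 2592


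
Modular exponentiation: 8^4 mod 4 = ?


8^1 mod 4 = 0
8^2 mod 4 = 0
8^3 mod 4 = 0
8^4 mod 4 = 0


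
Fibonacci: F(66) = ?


Sequence: 1, 1, 2, 3, 5, 8, 13, 21, 34, 55, 89, 144, 233, 377, 610, 987, 1597, 2584, 4181, 6765, 10946, 17711, 28657, 46368, 75025, 121393, 196418, 317811, 514229, 832040, 1346269, 2178309, 3524578, 5702887, 9227465, 14930352, 24157817, 39088169, 63245986, 102334155, 165580141, 267914296, 433494437, 701408733, 1134903170, 1836311903, 2971215073, 4807526976, 7778742049, 12586269025, 20365011074, 32951280099, 53316291173, 86267571272, 139583862445, 225851433717, 365435296162, 591286729879, 956722026041, 1548008755920, 2504730781961, 4052739537881, 6557470319842, 10610209857723, 17167680177565, 27777890035288
F(66) = 27777890035288


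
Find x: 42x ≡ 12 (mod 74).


GCD(42, 74) = 2 divides 12
Divide: 21x ≡ 6 (mod 37)
x ≡ 32 (mod 37)


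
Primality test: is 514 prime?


514 / 2 = 257 (exact division)
514 is NOT prime.

No, 514 is not prime


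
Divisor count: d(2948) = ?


2948 = 2^2 × 11^1 × 67^1
d(2948) = (2+1) × (1+1) × (1+1) = 12

12 divisors


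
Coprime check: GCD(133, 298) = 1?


Euclidean algorithm:
298 = 2 * 133 + 32
133 = 4 * 32 + 5
32 = 6 * 5 + 2
5 = 2 * 2 + 1
2 = 2 * 1 + 0
GCD(133, 298) = 1

Yes, coprime (GCD = 1)


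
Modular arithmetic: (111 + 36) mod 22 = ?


111 + 36 = 147
147 mod 22 = 15


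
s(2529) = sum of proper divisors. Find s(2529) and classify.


Proper divisors: 1, 3, 9, 281, 843
Sum = 1 + 3 + 9 + 281 + 843 = 1137
1137 < 2529 → deficient

s(2529) = 1137 (deficient)


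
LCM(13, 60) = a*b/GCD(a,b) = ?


GCD(13, 60) = 1
LCM = 13*60/1 = 780/1 = 780

LCM = 780


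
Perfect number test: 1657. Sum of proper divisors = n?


Proper divisors of 1657: 1
Sum = 1 = 1

No, 1657 is not perfect (1 ≠ 1657)


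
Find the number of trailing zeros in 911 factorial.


floor(911/5) = 182
floor(911/25) = 36
floor(911/125) = 7
floor(911/625) = 1
Total = 226

226 trailing zeros


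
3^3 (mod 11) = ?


3^1 mod 11 = 3
3^2 mod 11 = 9
3^3 mod 11 = 5


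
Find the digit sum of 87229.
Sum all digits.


8 + 7 + 2 + 2 + 9 = 28


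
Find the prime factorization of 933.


933 / 3 = 311
311 / 311 = 1
933 = 3 × 311


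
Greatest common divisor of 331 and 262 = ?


331 = 1 * 262 + 69
262 = 3 * 69 + 55
69 = 1 * 55 + 14
55 = 3 * 14 + 13
14 = 1 * 13 + 1
13 = 13 * 1 + 0
GCD = 1


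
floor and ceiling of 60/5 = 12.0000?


60/5 = 12.0000
floor = 12
ceil = 12

floor = 12, ceil = 12


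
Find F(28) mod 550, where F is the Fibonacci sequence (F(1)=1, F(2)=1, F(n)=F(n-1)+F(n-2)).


F(k) mod 550 for k=1..28:
1, 1, 2, 3, 5, 8, 13, 21, 34, 55, 89, 144, 233, 377, 60, 437, 497, 384, 331, 165, 496, 111, 57, 168, 225, 393, 68, 461
F(28) mod 550 = 461


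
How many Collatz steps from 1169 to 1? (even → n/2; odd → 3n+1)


1169 → 3508 → 1754 → 877 → 2632 → 1316 → 658 → 329 → 988 → 494 → 247 → 742 → 371 → 1114 → 557 → 1672 → 836 → 418 → 209 → 628 → 314 → 157 → 472 → 236 → 118 → 59 → 178 → 89 → 268 → 134 → 67 → 202 → 101 → 304 → 152 → 76 → 38 → 19 → 58 → 29 → 88 → 44 → 22 → 11 → 34 → 17 → 52 → 26 → 13 → 40 → 20 → 10 → 5 → 16 → 8 → 4 → 2 → 1
Total steps = 57

57 steps


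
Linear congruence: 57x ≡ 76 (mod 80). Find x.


GCD(57, 80) = 1, unique solution
a^(-1) mod 80 = 73
x = 73 * 76 mod 80 = 28

x ≡ 28 (mod 80)


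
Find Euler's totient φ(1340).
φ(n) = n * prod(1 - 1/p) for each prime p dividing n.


1340 = 2^2 × 5 × 67
Prime factors: 2, 5, 67
φ(1340) = 1340 × (1-1/2) × (1-1/5) × (1-1/67)
= 1340 × 1/2 × 4/5 × 66/67 = 528

φ(1340) = 528


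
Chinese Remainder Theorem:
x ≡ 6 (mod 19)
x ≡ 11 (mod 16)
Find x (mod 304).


M = 19*16 = 304
M1 = M/19 = 16, M2 = M/16 = 19
M1^(-1) mod 19 = 6, M2^(-1) mod 16 = 11
x = 6*16*6 + 11*19*11 = 2875
2875 mod 304 = 139
Check: 139 mod 19 = 6 ✓, 139 mod 16 = 11 ✓

x ≡ 139 (mod 304)


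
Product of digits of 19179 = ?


1 × 9 × 1 × 7 × 9 = 567


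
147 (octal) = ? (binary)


147 (base 8) = 103 (decimal)
103 (decimal) = 1100111 (base 2)


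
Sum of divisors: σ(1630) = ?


Divisors of 1630: 1, 2, 5, 10, 163, 326, 815, 1630
Sum = 1 + 2 + 5 + 10 + 163 + 326 + 815 + 1630 = 2952

σ(1630) = 2952


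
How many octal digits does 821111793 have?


821111793 in base 8 = 6074225761
Number of digits = 10

10 digits (base 8)


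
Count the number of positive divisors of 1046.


1046 = 2^1 × 523^1
d(1046) = (1+1) × (1+1) = 4

4 divisors


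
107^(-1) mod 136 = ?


Use the extended Euclidean algorithm on (136, 107); each row r = 136*s + 107*t:
r=136, s=1, t=0
r=107, s=0, t=1
q=1: r=29, s=1, t=-1   [136*(1) + 107*(-1) = 29]
q=3: r=20, s=-3, t=4   [136*(-3) + 107*(4) = 20]
q=1: r=9, s=4, t=-5   [136*(4) + 107*(-5) = 9]
q=2: r=2, s=-11, t=14   [136*(-11) + 107*(14) = 2]
q=4: r=1, s=48, t=-61   [136*(48) + 107*(-61) = 1]
q=2: r=0, s=-107, t=136   [136*(-107) + 107*(136) = 0]
GCD = 1 with t = -61, so 107*(-61) ≡ 1 (mod 136)
Inverse = -61 mod 136 = 75
Check: 107 * 75 = 8025 ≡ 1 (mod 136)

107^(-1) ≡ 75 (mod 136)


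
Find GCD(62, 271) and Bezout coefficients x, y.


Tabular extended Euclidean (each row: r = 62*s + 271*t):
r=62, s=1, t=0
r=271, s=0, t=1
q=0: r=62, s=1, t=0   [62*(1) + 271*(0) = 62]
q=4: r=23, s=-4, t=1   [62*(-4) + 271*(1) = 23]
q=2: r=16, s=9, t=-2   [62*(9) + 271*(-2) = 16]
q=1: r=7, s=-13, t=3   [62*(-13) + 271*(3) = 7]
q=2: r=2, s=35, t=-8   [62*(35) + 271*(-8) = 2]
q=3: r=1, s=-118, t=27   [62*(-118) + 271*(27) = 1]
q=2: r=0, s=271, t=-62   [62*(271) + 271*(-62) = 0]
GCD = 1; from the row with r=1: x=-118, y=27
Check: 62*(-118) + 271*(27) = -7316 + 7317 = 1

GCD = 1, x = -118, y = 27


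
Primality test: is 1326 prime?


1326 / 2 = 663 (exact division)
1326 is NOT prime.

No, 1326 is not prime


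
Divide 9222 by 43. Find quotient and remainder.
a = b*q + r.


9222 = 43 * 214 + 20
Check: 9202 + 20 = 9222

q = 214, r = 20


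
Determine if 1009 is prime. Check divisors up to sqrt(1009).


Check divisors up to sqrt(1009) = 31.7648
No divisors found.
1009 is prime.

Yes, 1009 is prime


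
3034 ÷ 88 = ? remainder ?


3034 = 88 * 34 + 42
Check: 2992 + 42 = 3034

q = 34, r = 42


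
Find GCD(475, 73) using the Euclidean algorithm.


475 = 6 * 73 + 37
73 = 1 * 37 + 36
37 = 1 * 36 + 1
36 = 36 * 1 + 0
GCD = 1


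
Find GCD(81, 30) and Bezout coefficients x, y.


Tabular extended Euclidean (each row: r = 81*s + 30*t):
r=81, s=1, t=0
r=30, s=0, t=1
q=2: r=21, s=1, t=-2   [81*(1) + 30*(-2) = 21]
q=1: r=9, s=-1, t=3   [81*(-1) + 30*(3) = 9]
q=2: r=3, s=3, t=-8   [81*(3) + 30*(-8) = 3]
q=3: r=0, s=-10, t=27   [81*(-10) + 30*(27) = 0]
GCD = 3; from the row with r=3: x=3, y=-8
Check: 81*(3) + 30*(-8) = 243 - 240 = 3

GCD = 3, x = 3, y = -8


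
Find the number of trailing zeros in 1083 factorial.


floor(1083/5) = 216
floor(1083/25) = 43
floor(1083/125) = 8
floor(1083/625) = 1
Total = 268

268 trailing zeros


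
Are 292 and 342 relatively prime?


Euclidean algorithm:
342 = 1 * 292 + 50
292 = 5 * 50 + 42
50 = 1 * 42 + 8
42 = 5 * 8 + 2
8 = 4 * 2 + 0
GCD(292, 342) = 2

No, not coprime (GCD = 2)


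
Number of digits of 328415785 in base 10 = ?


328415785 has 9 digits in base 10
floor(log10(328415785)) + 1 = floor(8.5164) + 1 = 9

9 digits (base 10)


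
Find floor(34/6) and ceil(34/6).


34/6 = 5.6667
floor = 5
ceil = 6

floor = 5, ceil = 6


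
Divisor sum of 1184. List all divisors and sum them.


Divisors of 1184: 1, 2, 4, 8, 16, 32, 37, 74, 148, 296, 592, 1184
Sum = 1 + 2 + 4 + 8 + 16 + 32 + 37 + 74 + 148 + 296 + 592 + 1184 = 2394

σ(1184) = 2394


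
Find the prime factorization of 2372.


2372 / 2 = 1186
1186 / 2 = 593
593 / 593 = 1
2372 = 2^2 × 593


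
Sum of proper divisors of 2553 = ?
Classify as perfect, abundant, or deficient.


Proper divisors: 1, 3, 23, 37, 69, 111, 851
Sum = 1 + 3 + 23 + 37 + 69 + 111 + 851 = 1095
1095 < 2553 → deficient

s(2553) = 1095 (deficient)


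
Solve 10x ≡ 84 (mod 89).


GCD(10, 89) = 1, unique solution
a^(-1) mod 89 = 9
x = 9 * 84 mod 89 = 44

x ≡ 44 (mod 89)


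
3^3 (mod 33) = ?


3^1 mod 33 = 3
3^2 mod 33 = 9
3^3 mod 33 = 27


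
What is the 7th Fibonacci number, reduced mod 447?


F(k) mod 447 for k=1..7:
1, 1, 2, 3, 5, 8, 13
F(7) mod 447 = 13


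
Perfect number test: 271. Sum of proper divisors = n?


Proper divisors of 271: 1
Sum = 1 = 1

No, 271 is not perfect (1 ≠ 271)


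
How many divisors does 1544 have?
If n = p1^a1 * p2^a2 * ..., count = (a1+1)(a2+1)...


1544 = 2^3 × 193^1
d(1544) = (3+1) × (1+1) = 8

8 divisors


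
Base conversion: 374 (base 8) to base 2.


374 (base 8) = 252 (decimal)
252 (decimal) = 11111100 (base 2)


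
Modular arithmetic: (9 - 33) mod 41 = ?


9 - 33 = -24
-24 mod 41 = 17


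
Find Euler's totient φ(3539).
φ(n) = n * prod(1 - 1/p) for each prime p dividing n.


3539 = 3539
Prime factors: 3539
φ(3539) = 3539 × (1-1/3539)
= 3539 × 3538/3539 = 3538

φ(3539) = 3538


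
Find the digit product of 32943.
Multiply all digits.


3 × 2 × 9 × 4 × 3 = 648


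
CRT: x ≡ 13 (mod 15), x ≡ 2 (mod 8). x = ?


M = 15*8 = 120
M1 = M/15 = 8, M2 = M/8 = 15
M1^(-1) mod 15 = 2, M2^(-1) mod 8 = 7
x = 13*8*2 + 2*15*7 = 418
418 mod 120 = 58
Check: 58 mod 15 = 13 ✓, 58 mod 8 = 2 ✓

x ≡ 58 (mod 120)


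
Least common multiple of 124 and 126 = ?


GCD(124, 126) = 2
LCM = 124*126/2 = 15624/2 = 7812

LCM = 7812


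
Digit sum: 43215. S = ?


4 + 3 + 2 + 1 + 5 = 15


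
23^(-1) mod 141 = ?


Use the extended Euclidean algorithm on (141, 23); each row r = 141*s + 23*t:
r=141, s=1, t=0
r=23, s=0, t=1
q=6: r=3, s=1, t=-6   [141*(1) + 23*(-6) = 3]
q=7: r=2, s=-7, t=43   [141*(-7) + 23*(43) = 2]
q=1: r=1, s=8, t=-49   [141*(8) + 23*(-49) = 1]
q=2: r=0, s=-23, t=141   [141*(-23) + 23*(141) = 0]
GCD = 1 with t = -49, so 23*(-49) ≡ 1 (mod 141)
Inverse = -49 mod 141 = 92
Check: 23 * 92 = 2116 ≡ 1 (mod 141)

23^(-1) ≡ 92 (mod 141)


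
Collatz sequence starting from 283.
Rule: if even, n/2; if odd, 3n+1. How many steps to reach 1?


283 → 850 → 425 → 1276 → 638 → 319 → 958 → 479 → 1438 → 719 → 2158 → 1079 → 3238 → 1619 → 4858 → 2429 → 7288 → 3644 → 1822 → 911 → 2734 → 1367 → 4102 → 2051 → 6154 → 3077 → 9232 → 4616 → 2308 → 1154 → 577 → 1732 → 866 → 433 → 1300 → 650 → 325 → 976 → 488 → 244 → 122 → 61 → 184 → 92 → 46 → 23 → 70 → 35 → 106 → 53 → 160 → 80 → 40 → 20 → 10 → 5 → 16 → 8 → 4 → 2 → 1
Total steps = 60

60 steps


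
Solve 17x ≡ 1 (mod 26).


GCD(17, 26) = 1, unique solution
a^(-1) mod 26 = 23
x = 23 * 1 mod 26 = 23

x ≡ 23 (mod 26)


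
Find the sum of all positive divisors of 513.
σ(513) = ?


Divisors of 513: 1, 3, 9, 19, 27, 57, 171, 513
Sum = 1 + 3 + 9 + 19 + 27 + 57 + 171 + 513 = 800

σ(513) = 800


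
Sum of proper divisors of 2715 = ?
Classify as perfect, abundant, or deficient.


Proper divisors: 1, 3, 5, 15, 181, 543, 905
Sum = 1 + 3 + 5 + 15 + 181 + 543 + 905 = 1653
1653 < 2715 → deficient

s(2715) = 1653 (deficient)


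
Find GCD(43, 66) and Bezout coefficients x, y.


Tabular extended Euclidean (each row: r = 43*s + 66*t):
r=43, s=1, t=0
r=66, s=0, t=1
q=0: r=43, s=1, t=0   [43*(1) + 66*(0) = 43]
q=1: r=23, s=-1, t=1   [43*(-1) + 66*(1) = 23]
q=1: r=20, s=2, t=-1   [43*(2) + 66*(-1) = 20]
q=1: r=3, s=-3, t=2   [43*(-3) + 66*(2) = 3]
q=6: r=2, s=20, t=-13   [43*(20) + 66*(-13) = 2]
q=1: r=1, s=-23, t=15   [43*(-23) + 66*(15) = 1]
q=2: r=0, s=66, t=-43   [43*(66) + 66*(-43) = 0]
GCD = 1; from the row with r=1: x=-23, y=15
Check: 43*(-23) + 66*(15) = -989 + 990 = 1

GCD = 1, x = -23, y = 15


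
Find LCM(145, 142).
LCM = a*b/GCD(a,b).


GCD(145, 142) = 1
LCM = 145*142/1 = 20590/1 = 20590

LCM = 20590


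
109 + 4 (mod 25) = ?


109 + 4 = 113
113 mod 25 = 13


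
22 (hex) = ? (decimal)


22 (base 16) = 34 (decimal)
34 (decimal) = 34 (base 10)


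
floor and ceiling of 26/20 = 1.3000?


26/20 = 1.3000
floor = 1
ceil = 2

floor = 1, ceil = 2


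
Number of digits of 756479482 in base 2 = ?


756479482 in base 2 = 101101000101101111010111111010
Number of digits = 30

30 digits (base 2)


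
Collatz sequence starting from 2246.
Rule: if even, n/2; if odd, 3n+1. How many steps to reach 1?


2246 → 1123 → 3370 → 1685 → 5056 → 2528 → 1264 → 632 → 316 → 158 → 79 → 238 → 119 → 358 → 179 → 538 → 269 → 808 → 404 → 202 → 101 → 304 → 152 → 76 → 38 → 19 → 58 → 29 → 88 → 44 → 22 → 11 → 34 → 17 → 52 → 26 → 13 → 40 → 20 → 10 → 5 → 16 → 8 → 4 → 2 → 1
Total steps = 45

45 steps


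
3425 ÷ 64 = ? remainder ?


3425 = 64 * 53 + 33
Check: 3392 + 33 = 3425

q = 53, r = 33


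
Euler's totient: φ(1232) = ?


1232 = 2^4 × 7 × 11
Prime factors: 2, 7, 11
φ(1232) = 1232 × (1-1/2) × (1-1/7) × (1-1/11)
= 1232 × 1/2 × 6/7 × 10/11 = 480

φ(1232) = 480


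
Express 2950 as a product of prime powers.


2950 / 2 = 1475
1475 / 5 = 295
295 / 5 = 59
59 / 59 = 1
2950 = 2 × 5^2 × 59


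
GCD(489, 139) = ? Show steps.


489 = 3 * 139 + 72
139 = 1 * 72 + 67
72 = 1 * 67 + 5
67 = 13 * 5 + 2
5 = 2 * 2 + 1
2 = 2 * 1 + 0
GCD = 1


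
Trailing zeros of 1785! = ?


floor(1785/5) = 357
floor(1785/25) = 71
floor(1785/125) = 14
floor(1785/625) = 2
Total = 444

444 trailing zeros


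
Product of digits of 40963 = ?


4 × 0 × 9 × 6 × 3 = 0


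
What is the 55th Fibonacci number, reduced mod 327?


F(k) mod 327 for k=1..55:
1, 1, 2, 3, 5, 8, 13, 21, 34, 55, 89, 144, 233, 50, 283, 6, 289, 295, 257, 225, 155, 53, 208, 261, 142, 76, 218, 294, 185, 152, 10, 162, 172, 7, 179, 186, 38, 224, 262, 159, 94, 253, 20, 273, 293, 239, 205, 117, 322, 112, 107, 219, 326, 218, 217
F(55) mod 327 = 217


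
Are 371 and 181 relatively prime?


Euclidean algorithm:
371 = 2 * 181 + 9
181 = 20 * 9 + 1
9 = 9 * 1 + 0
GCD(371, 181) = 1

Yes, coprime (GCD = 1)


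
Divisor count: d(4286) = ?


4286 = 2^1 × 2143^1
d(4286) = (1+1) × (1+1) = 4

4 divisors


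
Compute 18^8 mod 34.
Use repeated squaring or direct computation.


18^1 mod 34 = 18
18^2 mod 34 = 18
18^3 mod 34 = 18
18^4 mod 34 = 18
18^5 mod 34 = 18
18^6 mod 34 = 18
18^7 mod 34 = 18
18^8 mod 34 = 18


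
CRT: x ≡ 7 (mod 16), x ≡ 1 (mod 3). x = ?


M = 16*3 = 48
M1 = M/16 = 3, M2 = M/3 = 16
M1^(-1) mod 16 = 11, M2^(-1) mod 3 = 1
x = 7*3*11 + 1*16*1 = 247
247 mod 48 = 7
Check: 7 mod 16 = 7 ✓, 7 mod 3 = 1 ✓

x ≡ 7 (mod 48)


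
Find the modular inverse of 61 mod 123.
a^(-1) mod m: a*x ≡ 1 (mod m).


Use the extended Euclidean algorithm on (123, 61); each row r = 123*s + 61*t:
r=123, s=1, t=0
r=61, s=0, t=1
q=2: r=1, s=1, t=-2   [123*(1) + 61*(-2) = 1]
q=61: r=0, s=-61, t=123   [123*(-61) + 61*(123) = 0]
GCD = 1 with t = -2, so 61*(-2) ≡ 1 (mod 123)
Inverse = -2 mod 123 = 121
Check: 61 * 121 = 7381 ≡ 1 (mod 123)

61^(-1) ≡ 121 (mod 123)


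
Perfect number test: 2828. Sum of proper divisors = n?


Proper divisors of 2828: 1, 2, 4, 7, 14, 28, 101, 202, 404, 707, 1414
Sum = 1 + 2 + 4 + 7 + 14 + 28 + 101 + 202 + 404 + 707 + 1414 = 2884

No, 2828 is not perfect (2884 ≠ 2828)


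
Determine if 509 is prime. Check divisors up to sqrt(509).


Check divisors up to sqrt(509) = 22.5610
No divisors found.
509 is prime.

Yes, 509 is prime


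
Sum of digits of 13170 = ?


1 + 3 + 1 + 7 + 0 = 12


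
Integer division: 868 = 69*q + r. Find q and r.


868 = 69 * 12 + 40
Check: 828 + 40 = 868

q = 12, r = 40


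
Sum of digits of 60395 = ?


6 + 0 + 3 + 9 + 5 = 23


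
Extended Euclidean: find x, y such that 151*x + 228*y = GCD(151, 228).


Tabular extended Euclidean (each row: r = 151*s + 228*t):
r=151, s=1, t=0
r=228, s=0, t=1
q=0: r=151, s=1, t=0   [151*(1) + 228*(0) = 151]
q=1: r=77, s=-1, t=1   [151*(-1) + 228*(1) = 77]
q=1: r=74, s=2, t=-1   [151*(2) + 228*(-1) = 74]
q=1: r=3, s=-3, t=2   [151*(-3) + 228*(2) = 3]
q=24: r=2, s=74, t=-49   [151*(74) + 228*(-49) = 2]
q=1: r=1, s=-77, t=51   [151*(-77) + 228*(51) = 1]
q=2: r=0, s=228, t=-151   [151*(228) + 228*(-151) = 0]
GCD = 1; from the row with r=1: x=-77, y=51
Check: 151*(-77) + 228*(51) = -11627 + 11628 = 1

GCD = 1, x = -77, y = 51


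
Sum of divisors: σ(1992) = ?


Divisors of 1992: 1, 2, 3, 4, 6, 8, 12, 24, 83, 166, 249, 332, 498, 664, 996, 1992
Sum = 1 + 2 + 3 + 4 + 6 + 8 + 12 + 24 + 83 + 166 + 249 + 332 + 498 + 664 + 996 + 1992 = 5040

σ(1992) = 5040


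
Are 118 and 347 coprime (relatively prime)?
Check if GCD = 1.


Euclidean algorithm:
347 = 2 * 118 + 111
118 = 1 * 111 + 7
111 = 15 * 7 + 6
7 = 1 * 6 + 1
6 = 6 * 1 + 0
GCD(118, 347) = 1

Yes, coprime (GCD = 1)


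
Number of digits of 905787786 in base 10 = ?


905787786 has 9 digits in base 10
floor(log10(905787786)) + 1 = floor(8.9570) + 1 = 9

9 digits (base 10)


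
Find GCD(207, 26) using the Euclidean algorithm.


207 = 7 * 26 + 25
26 = 1 * 25 + 1
25 = 25 * 1 + 0
GCD = 1


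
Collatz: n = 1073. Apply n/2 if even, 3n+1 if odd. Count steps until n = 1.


1073 → 3220 → 1610 → 805 → 2416 → 1208 → 604 → 302 → 151 → 454 → 227 → 682 → 341 → 1024 → 512 → 256 → 128 → 64 → 32 → 16 → 8 → 4 → 2 → 1
Total steps = 23

23 steps


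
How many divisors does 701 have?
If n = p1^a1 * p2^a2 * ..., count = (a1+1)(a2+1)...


701 = 701^1
d(701) = (1+1) = 2

2 divisors


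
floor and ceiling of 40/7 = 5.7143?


40/7 = 5.7143
floor = 5
ceil = 6

floor = 5, ceil = 6


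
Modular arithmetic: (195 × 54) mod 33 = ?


195 × 54 = 10530
10530 mod 33 = 3


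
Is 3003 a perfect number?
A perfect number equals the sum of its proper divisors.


Proper divisors of 3003: 1, 3, 7, 11, 13, 21, 33, 39, 77, 91, 143, 231, 273, 429, 1001
Sum = 1 + 3 + 7 + 11 + 13 + 21 + 33 + 39 + 77 + 91 + 143 + 231 + 273 + 429 + 1001 = 2373

No, 3003 is not perfect (2373 ≠ 3003)


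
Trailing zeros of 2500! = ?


floor(2500/5) = 500
floor(2500/25) = 100
floor(2500/125) = 20
floor(2500/625) = 4
Total = 624

624 trailing zeros


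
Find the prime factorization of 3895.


3895 / 5 = 779
779 / 19 = 41
41 / 41 = 1
3895 = 5 × 19 × 41


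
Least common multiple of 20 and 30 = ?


GCD(20, 30) = 10
LCM = 20*30/10 = 600/10 = 60

LCM = 60


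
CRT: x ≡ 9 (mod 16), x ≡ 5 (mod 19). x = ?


M = 16*19 = 304
M1 = M/16 = 19, M2 = M/19 = 16
M1^(-1) mod 16 = 11, M2^(-1) mod 19 = 6
x = 9*19*11 + 5*16*6 = 2361
2361 mod 304 = 233
Check: 233 mod 16 = 9 ✓, 233 mod 19 = 5 ✓

x ≡ 233 (mod 304)


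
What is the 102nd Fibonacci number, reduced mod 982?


F(k) mod 982 for k=1..102:
1, 1, 2, 3, 5, 8, 13, 21, 34, 55, 89, 144, 233, 377, 610, 5, 615, 620, 253, 873, 144, 35, 179, 214, 393, 607, 18, 625, 643, 286, 929, 233, 180, 413, 593, 24, 617, 641, 276, 917, 211, 146, 357, 503, 860, 381, 259, 640, 899, 557, 474, 49, 523, 572, 113, 685, 798, 501, 317, 818, 153, 971, 142, 131, 273, 404, 677, 99, 776, 875, 669, 562, 249, 811, 78, 889, 967, 874, 859, 751, 628, 397, 43, 440, 483, 923, 424, 365, 789, 172, 961, 151, 130, 281, 411, 692, 121, 813, 934, 765, 717, 500
F(102) mod 982 = 500


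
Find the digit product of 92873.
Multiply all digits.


9 × 2 × 8 × 7 × 3 = 3024


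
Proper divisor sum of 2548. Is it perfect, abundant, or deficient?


Proper divisors: 1, 2, 4, 7, 13, 14, 26, 28, 49, 52, 91, 98, 182, 196, 364, 637, 1274
Sum = 1 + 2 + 4 + 7 + 13 + 14 + 26 + 28 + 49 + 52 + 91 + 98 + 182 + 196 + 364 + 637 + 1274 = 3038
3038 > 2548 → abundant

s(2548) = 3038 (abundant)


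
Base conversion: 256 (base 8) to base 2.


256 (base 8) = 174 (decimal)
174 (decimal) = 10101110 (base 2)


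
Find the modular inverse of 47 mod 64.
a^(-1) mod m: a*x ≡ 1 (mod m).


Use the extended Euclidean algorithm on (64, 47); each row r = 64*s + 47*t:
r=64, s=1, t=0
r=47, s=0, t=1
q=1: r=17, s=1, t=-1   [64*(1) + 47*(-1) = 17]
q=2: r=13, s=-2, t=3   [64*(-2) + 47*(3) = 13]
q=1: r=4, s=3, t=-4   [64*(3) + 47*(-4) = 4]
q=3: r=1, s=-11, t=15   [64*(-11) + 47*(15) = 1]
q=4: r=0, s=47, t=-64   [64*(47) + 47*(-64) = 0]
GCD = 1 with t = 15, so 47*(15) ≡ 1 (mod 64)
Inverse = 15 mod 64 = 15
Check: 47 * 15 = 705 ≡ 1 (mod 64)

47^(-1) ≡ 15 (mod 64)


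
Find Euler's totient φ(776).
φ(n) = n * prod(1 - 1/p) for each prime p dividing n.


776 = 2^3 × 97
Prime factors: 2, 97
φ(776) = 776 × (1-1/2) × (1-1/97)
= 776 × 1/2 × 96/97 = 384

φ(776) = 384


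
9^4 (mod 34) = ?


9^1 mod 34 = 9
9^2 mod 34 = 13
9^3 mod 34 = 15
9^4 mod 34 = 33


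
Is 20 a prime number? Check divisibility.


20 / 2 = 10 (exact division)
20 is NOT prime.

No, 20 is not prime


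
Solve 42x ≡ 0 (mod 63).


GCD(42, 63) = 21 divides 0
Divide: 2x ≡ 0 (mod 3)
x ≡ 0 (mod 3)


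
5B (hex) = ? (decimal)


5B (base 16) = 91 (decimal)
91 (decimal) = 91 (base 10)


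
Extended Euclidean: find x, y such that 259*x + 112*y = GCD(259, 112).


Tabular extended Euclidean (each row: r = 259*s + 112*t):
r=259, s=1, t=0
r=112, s=0, t=1
q=2: r=35, s=1, t=-2   [259*(1) + 112*(-2) = 35]
q=3: r=7, s=-3, t=7   [259*(-3) + 112*(7) = 7]
q=5: r=0, s=16, t=-37   [259*(16) + 112*(-37) = 0]
GCD = 7; from the row with r=7: x=-3, y=7
Check: 259*(-3) + 112*(7) = -777 + 784 = 7

GCD = 7, x = -3, y = 7


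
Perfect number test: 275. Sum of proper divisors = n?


Proper divisors of 275: 1, 5, 11, 25, 55
Sum = 1 + 5 + 11 + 25 + 55 = 97

No, 275 is not perfect (97 ≠ 275)


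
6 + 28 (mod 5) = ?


6 + 28 = 34
34 mod 5 = 4


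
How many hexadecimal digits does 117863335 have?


117863335 in base 16 = 70673A7
Number of digits = 7

7 digits (base 16)


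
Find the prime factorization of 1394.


1394 / 2 = 697
697 / 17 = 41
41 / 41 = 1
1394 = 2 × 17 × 41


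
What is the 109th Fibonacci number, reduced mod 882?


F(k) mod 882 for k=1..109:
1, 1, 2, 3, 5, 8, 13, 21, 34, 55, 89, 144, 233, 377, 610, 105, 715, 820, 653, 591, 362, 71, 433, 504, 55, 559, 614, 291, 23, 314, 337, 651, 106, 757, 863, 738, 719, 575, 412, 105, 517, 622, 257, 879, 254, 251, 505, 756, 379, 253, 632, 3, 635, 638, 391, 147, 538, 685, 341, 144, 485, 629, 232, 861, 211, 190, 401, 591, 110, 701, 811, 630, 559, 307, 866, 291, 275, 566, 841, 525, 484, 127, 611, 738, 467, 323, 790, 231, 139, 370, 509, 879, 506, 503, 127, 630, 757, 505, 380, 3, 383, 386, 769, 273, 160, 433, 593, 144, 737
F(109) mod 882 = 737


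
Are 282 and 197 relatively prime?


Euclidean algorithm:
282 = 1 * 197 + 85
197 = 2 * 85 + 27
85 = 3 * 27 + 4
27 = 6 * 4 + 3
4 = 1 * 3 + 1
3 = 3 * 1 + 0
GCD(282, 197) = 1

Yes, coprime (GCD = 1)


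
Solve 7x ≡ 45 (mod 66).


GCD(7, 66) = 1, unique solution
a^(-1) mod 66 = 19
x = 19 * 45 mod 66 = 63

x ≡ 63 (mod 66)


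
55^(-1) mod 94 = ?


Use the extended Euclidean algorithm on (94, 55); each row r = 94*s + 55*t:
r=94, s=1, t=0
r=55, s=0, t=1
q=1: r=39, s=1, t=-1   [94*(1) + 55*(-1) = 39]
q=1: r=16, s=-1, t=2   [94*(-1) + 55*(2) = 16]
q=2: r=7, s=3, t=-5   [94*(3) + 55*(-5) = 7]
q=2: r=2, s=-7, t=12   [94*(-7) + 55*(12) = 2]
q=3: r=1, s=24, t=-41   [94*(24) + 55*(-41) = 1]
q=2: r=0, s=-55, t=94   [94*(-55) + 55*(94) = 0]
GCD = 1 with t = -41, so 55*(-41) ≡ 1 (mod 94)
Inverse = -41 mod 94 = 53
Check: 55 * 53 = 2915 ≡ 1 (mod 94)

55^(-1) ≡ 53 (mod 94)
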